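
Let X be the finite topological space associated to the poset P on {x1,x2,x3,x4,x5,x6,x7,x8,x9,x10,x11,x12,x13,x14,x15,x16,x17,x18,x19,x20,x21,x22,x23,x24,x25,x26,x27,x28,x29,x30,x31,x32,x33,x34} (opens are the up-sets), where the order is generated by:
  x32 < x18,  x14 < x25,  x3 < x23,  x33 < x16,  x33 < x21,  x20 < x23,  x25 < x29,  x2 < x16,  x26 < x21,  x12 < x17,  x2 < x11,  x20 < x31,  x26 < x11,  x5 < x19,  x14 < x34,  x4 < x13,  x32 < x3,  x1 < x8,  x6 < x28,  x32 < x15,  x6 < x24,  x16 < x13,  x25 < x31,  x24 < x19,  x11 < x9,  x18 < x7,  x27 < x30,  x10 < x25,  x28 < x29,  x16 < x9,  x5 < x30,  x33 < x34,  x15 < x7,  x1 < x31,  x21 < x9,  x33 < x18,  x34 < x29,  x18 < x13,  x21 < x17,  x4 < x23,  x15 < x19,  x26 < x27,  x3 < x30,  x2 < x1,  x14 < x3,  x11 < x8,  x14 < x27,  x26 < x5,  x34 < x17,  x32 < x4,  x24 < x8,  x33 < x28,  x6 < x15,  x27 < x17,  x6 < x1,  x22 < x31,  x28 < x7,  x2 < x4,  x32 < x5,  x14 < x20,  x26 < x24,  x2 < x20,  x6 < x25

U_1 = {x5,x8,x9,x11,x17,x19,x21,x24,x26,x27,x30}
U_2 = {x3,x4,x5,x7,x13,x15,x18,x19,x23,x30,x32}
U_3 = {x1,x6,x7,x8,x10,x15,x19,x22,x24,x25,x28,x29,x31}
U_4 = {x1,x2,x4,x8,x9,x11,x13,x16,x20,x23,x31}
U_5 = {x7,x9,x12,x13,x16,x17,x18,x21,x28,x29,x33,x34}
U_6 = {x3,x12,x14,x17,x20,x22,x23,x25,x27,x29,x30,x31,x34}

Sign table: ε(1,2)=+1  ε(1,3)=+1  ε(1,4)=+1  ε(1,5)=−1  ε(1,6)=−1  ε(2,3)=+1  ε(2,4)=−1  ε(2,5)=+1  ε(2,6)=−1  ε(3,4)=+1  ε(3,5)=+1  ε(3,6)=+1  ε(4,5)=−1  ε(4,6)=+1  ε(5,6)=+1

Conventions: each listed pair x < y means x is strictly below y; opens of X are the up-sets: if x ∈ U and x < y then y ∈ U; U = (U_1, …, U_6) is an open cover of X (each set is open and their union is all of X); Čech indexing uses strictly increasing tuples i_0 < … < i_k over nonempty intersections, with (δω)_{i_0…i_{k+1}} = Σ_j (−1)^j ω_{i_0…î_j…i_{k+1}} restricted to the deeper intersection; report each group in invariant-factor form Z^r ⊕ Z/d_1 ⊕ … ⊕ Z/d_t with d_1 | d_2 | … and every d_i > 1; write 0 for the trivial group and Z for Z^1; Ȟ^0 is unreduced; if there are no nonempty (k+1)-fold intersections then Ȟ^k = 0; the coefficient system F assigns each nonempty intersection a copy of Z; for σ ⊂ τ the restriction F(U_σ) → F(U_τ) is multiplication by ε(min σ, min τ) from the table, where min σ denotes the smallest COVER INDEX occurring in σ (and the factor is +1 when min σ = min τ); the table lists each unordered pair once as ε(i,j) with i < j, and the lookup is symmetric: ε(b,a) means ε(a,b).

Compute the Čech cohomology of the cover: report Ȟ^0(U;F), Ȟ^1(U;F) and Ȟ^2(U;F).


cover nerve:
  U12={x5,x19,x30} U13={x8,x19,x24} U14={x8,x9,x11} U15={x9,x17,x21} U16={x17,x27,x30} U23={x7,x15,x19} U24={x4,x13,x23} U25={x7,x13,x18} U26={x3,x23,x30} U34={x1,x8,x31} U35={x7,x28,x29} U36={x22,x25,x29,x31} U45={x9,x13,x16} U46={x20,x23,x31} U56={x12,x17,x29,x34}
  U123={x19} U126={x30} U134={x8} U145={x9} U156={x17} U235={x7} U245={x13} U246={x23} U346={x31} U356={x29}
C dims 6,15,10; δ0: rk 6, SNF 1^5·2; δ1: rk 9, SNF 1^9
Ȟ^0: (6−6)−0=0 ⇒ 0
Ȟ^1: (15−9)−6=0 plus torsion [2] ⇒ Z/2
Ȟ^2: (10−0)−9=1 ⇒ Z

Ȟ^0(U;F) ≅ 0, Ȟ^1(U;F) ≅ Z/2 and Ȟ^2(U;F) ≅ Z


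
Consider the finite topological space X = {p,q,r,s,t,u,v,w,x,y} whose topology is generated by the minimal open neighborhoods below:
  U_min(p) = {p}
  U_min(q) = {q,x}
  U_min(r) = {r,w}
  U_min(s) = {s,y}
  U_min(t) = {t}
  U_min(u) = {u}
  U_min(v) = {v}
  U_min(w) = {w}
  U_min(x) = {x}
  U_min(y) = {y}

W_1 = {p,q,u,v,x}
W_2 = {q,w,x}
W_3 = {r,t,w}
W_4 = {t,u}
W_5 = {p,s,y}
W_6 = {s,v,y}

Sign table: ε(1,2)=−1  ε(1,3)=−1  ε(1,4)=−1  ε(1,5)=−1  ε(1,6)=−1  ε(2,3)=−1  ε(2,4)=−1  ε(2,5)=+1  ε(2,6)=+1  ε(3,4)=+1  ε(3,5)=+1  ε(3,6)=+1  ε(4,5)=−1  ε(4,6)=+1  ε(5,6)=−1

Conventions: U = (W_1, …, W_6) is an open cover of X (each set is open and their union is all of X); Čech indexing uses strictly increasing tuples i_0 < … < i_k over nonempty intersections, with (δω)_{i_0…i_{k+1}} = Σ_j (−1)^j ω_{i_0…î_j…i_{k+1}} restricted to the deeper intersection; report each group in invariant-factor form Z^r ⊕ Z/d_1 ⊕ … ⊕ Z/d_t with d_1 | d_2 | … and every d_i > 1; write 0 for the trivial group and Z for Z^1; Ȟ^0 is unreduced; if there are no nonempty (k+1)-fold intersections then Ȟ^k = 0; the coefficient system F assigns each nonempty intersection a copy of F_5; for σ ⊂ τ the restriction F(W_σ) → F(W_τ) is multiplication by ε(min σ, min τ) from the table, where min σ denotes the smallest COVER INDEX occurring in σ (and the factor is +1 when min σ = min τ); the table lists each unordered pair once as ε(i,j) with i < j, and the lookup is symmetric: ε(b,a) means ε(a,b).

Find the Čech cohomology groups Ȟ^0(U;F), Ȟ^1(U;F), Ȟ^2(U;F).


Ȟ^0(U;F) ≅ 0, Ȟ^1(U;F) ≅ Z/5 and Ȟ^2(U;F) ≅ 0

nonempty intersections:
  W12={q,x} W14={u} W15={p} W16={v} W23={w} W34={t} W56={s,y}
C dims 6,7; δ0: rk_F5 6
Ȟ^0: (6−6)−0=0 ⇒ 0
Ȟ^1: (7−0)−6=1 ⇒ Z/5
Ȟ^2: (0−0)−0=0 ⇒ 0


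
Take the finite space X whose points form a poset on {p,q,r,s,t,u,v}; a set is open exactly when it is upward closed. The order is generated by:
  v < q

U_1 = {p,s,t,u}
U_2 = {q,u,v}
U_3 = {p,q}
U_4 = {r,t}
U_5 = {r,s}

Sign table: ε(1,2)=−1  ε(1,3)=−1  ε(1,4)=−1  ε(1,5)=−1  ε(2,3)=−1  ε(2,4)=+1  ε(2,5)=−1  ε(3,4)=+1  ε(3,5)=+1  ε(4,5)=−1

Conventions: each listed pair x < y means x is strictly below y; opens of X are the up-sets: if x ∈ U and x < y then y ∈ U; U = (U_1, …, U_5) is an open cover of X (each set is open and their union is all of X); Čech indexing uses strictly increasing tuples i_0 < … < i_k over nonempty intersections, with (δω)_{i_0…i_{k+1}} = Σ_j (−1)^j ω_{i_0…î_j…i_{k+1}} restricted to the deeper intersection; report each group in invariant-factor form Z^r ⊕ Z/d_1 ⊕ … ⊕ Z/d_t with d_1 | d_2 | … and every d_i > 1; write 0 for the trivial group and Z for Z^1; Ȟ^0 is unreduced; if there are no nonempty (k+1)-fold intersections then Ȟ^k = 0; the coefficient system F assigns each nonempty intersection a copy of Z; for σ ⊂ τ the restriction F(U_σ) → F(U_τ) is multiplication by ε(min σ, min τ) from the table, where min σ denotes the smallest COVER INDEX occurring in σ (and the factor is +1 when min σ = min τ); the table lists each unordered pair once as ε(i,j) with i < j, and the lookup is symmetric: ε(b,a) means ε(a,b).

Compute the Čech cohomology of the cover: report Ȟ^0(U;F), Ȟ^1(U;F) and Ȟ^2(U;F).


nerve of the cover:
  U12={u} U13={p} U14={t} U15={s} U23={q} U45={r}
C dims 5,6; δ0: rk 5, SNF 1^4·2
Ȟ^0 = (5 − 5) − 0 = 0, so Ȟ^0 ≅ 0
Ȟ^1 = (6 − 0) − 5 = 1 plus torsion [2], so Ȟ^1 ≅ Z ⊕ Z/2
Ȟ^2 = (0 − 0) − 0 = 0, so Ȟ^2 ≅ 0

Ȟ^0 ≅ 0; Ȟ^1 ≅ Z ⊕ Z/2; Ȟ^2 ≅ 0


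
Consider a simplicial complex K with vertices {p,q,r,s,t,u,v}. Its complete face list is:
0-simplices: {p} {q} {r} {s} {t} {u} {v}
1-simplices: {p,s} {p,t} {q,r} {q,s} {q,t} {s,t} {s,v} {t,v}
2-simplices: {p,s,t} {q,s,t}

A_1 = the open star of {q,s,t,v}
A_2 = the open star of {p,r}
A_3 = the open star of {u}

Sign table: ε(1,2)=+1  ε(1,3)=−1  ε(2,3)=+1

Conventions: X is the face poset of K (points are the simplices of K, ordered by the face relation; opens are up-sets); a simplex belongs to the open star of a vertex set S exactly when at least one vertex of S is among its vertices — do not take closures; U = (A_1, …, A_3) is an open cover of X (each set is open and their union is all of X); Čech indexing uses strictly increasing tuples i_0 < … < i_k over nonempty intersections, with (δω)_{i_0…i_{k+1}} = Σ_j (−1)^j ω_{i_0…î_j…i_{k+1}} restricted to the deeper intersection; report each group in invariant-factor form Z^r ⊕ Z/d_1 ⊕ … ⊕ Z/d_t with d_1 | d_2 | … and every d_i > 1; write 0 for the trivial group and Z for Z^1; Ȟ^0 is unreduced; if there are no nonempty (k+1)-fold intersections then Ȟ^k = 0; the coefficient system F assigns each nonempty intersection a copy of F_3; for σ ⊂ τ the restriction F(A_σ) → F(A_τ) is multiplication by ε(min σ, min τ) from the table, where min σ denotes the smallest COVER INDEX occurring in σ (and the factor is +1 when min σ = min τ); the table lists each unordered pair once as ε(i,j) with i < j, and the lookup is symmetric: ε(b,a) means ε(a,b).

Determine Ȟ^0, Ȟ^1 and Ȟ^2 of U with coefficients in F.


nerve of the cover:
  A1={{q},{s},{t},{v},{p,s},{p,t},{q,r},{q,s},{q,t},{s,t},{s,v},{t,v},{p,s,t},{q,s,t}} A2={{p},{r},{p,s},{p,t},{q,r},{p,s,t}} A3={{u}}
  A12={{p,s},{p,t},{q,r},{p,s,t}}
C dims 3,1; δ0: rk_F3 1
Ȟ^0 = (3 − 1) − 0 = 2, so Ȟ^0 ≅ Z/3 ⊕ Z/3
Ȟ^1 = (1 − 0) − 1 = 0, so Ȟ^1 ≅ 0
Ȟ^2 = (0 − 0) − 0 = 0, so Ȟ^2 ≅ 0

Ȟ^0 = Z/3 ⊕ Z/3; Ȟ^1 = 0; Ȟ^2 = 0


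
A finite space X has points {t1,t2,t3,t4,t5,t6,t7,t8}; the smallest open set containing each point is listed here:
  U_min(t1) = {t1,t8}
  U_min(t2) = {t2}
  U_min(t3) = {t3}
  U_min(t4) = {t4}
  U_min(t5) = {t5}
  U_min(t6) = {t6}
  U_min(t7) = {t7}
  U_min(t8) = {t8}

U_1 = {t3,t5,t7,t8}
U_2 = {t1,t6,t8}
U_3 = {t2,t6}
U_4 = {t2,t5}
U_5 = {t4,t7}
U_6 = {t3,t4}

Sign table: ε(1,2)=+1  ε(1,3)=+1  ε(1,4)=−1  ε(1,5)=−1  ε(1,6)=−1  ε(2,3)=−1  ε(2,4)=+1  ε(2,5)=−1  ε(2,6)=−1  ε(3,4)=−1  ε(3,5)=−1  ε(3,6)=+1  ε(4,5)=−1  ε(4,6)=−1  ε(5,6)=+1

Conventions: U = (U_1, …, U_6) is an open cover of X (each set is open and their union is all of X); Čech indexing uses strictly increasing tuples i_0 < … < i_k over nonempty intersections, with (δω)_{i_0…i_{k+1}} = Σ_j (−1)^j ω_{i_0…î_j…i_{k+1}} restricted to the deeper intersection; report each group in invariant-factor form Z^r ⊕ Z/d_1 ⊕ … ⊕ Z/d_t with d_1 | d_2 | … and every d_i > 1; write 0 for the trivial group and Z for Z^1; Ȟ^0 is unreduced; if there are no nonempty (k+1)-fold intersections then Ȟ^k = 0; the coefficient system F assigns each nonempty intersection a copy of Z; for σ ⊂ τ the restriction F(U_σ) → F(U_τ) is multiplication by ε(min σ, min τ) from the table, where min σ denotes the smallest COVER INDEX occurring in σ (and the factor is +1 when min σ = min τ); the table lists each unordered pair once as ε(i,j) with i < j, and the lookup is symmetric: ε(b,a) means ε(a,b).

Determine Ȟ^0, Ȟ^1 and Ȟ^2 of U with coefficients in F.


intersection data:
  U12={t8} U14={t5} U15={t7} U16={t3} U23={t6} U34={t2} U56={t4}
C dims 6,7; δ0: rk 6, SNF 1^5·2
Ȟ^0 = (6 − 6) − 0 = 0, so Ȟ^0 ≅ 0
Ȟ^1 = (7 − 0) − 6 = 1 plus torsion [2], so Ȟ^1 ≅ Z ⊕ Z/2
Ȟ^2 = (0 − 0) − 0 = 0, so Ȟ^2 ≅ 0

Ȟ^0 = 0, Ȟ^1 = Z ⊕ Z/2 and Ȟ^2 = 0


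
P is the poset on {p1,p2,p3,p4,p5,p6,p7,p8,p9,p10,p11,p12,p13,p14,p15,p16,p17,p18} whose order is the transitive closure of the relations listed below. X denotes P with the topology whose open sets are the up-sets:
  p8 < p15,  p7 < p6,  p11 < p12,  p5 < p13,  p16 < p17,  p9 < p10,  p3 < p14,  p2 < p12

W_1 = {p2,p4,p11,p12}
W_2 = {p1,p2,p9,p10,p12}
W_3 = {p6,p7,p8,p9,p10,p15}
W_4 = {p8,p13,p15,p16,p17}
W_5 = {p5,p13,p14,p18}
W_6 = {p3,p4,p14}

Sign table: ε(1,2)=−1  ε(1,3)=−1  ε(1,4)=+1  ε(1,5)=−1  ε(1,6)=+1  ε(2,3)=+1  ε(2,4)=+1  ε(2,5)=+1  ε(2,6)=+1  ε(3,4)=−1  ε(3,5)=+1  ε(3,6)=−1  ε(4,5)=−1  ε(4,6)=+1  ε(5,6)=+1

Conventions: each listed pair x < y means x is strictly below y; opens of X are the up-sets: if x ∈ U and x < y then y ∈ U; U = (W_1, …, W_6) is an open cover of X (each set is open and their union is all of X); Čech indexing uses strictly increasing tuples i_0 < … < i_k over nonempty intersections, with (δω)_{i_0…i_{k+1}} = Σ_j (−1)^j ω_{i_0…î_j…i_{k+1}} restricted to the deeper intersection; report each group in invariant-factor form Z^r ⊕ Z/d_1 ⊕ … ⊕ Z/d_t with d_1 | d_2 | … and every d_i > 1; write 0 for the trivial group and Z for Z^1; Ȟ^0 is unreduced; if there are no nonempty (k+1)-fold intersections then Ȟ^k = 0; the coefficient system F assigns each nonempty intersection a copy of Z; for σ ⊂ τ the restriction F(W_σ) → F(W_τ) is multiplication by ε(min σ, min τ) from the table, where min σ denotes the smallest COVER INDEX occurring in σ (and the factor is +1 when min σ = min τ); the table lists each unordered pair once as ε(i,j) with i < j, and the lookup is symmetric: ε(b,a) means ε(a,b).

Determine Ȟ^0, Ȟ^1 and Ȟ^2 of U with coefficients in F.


Ȟ^0 ≅ 0, Ȟ^1 ≅ Z/2, Ȟ^2 ≅ 0

nonempty intersections:
  W12={p2,p12} W16={p4} W23={p9,p10} W34={p8,p15} W45={p13} W56={p14}
C dims 6,6; δ0: rk 6, SNF 1^5·2
Ȟ^0: (6−6)−0=0 ⇒ 0
Ȟ^1: (6−0)−6=0 plus torsion [2] ⇒ Z/2
Ȟ^2: (0−0)−0=0 ⇒ 0


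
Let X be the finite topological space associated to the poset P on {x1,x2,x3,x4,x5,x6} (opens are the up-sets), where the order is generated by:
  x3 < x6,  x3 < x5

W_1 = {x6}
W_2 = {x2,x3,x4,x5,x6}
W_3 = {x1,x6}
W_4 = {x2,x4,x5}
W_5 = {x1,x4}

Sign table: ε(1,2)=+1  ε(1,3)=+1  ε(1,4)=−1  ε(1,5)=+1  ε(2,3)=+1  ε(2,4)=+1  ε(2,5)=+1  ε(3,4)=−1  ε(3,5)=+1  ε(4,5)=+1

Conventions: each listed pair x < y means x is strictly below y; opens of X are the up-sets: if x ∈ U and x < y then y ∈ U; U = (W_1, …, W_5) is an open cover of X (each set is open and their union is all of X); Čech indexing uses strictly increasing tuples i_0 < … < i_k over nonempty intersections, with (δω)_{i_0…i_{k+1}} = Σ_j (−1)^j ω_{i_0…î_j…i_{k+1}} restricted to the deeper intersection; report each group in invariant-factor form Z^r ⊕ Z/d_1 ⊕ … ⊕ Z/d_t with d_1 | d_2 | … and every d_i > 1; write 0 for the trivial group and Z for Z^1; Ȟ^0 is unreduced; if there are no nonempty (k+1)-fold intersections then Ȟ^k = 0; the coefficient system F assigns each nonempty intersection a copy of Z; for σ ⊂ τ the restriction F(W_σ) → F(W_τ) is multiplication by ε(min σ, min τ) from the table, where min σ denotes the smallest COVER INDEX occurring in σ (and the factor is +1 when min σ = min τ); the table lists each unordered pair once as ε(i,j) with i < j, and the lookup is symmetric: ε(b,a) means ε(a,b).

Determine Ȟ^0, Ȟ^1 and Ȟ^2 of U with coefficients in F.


nerve of the cover:
  W12={x6} W13={x6} W23={x6} W24={x2,x4,x5} W25={x4} W35={x1} W45={x4}
  W123={x6} W245={x4}
C dims 5,7,2; δ0: rk 4, SNF 1^4; δ1: rk 2, SNF 1^2
Ȟ^0 = (5 − 4) − 0 = 1, so Ȟ^0 ≅ Z
Ȟ^1 = (7 − 2) − 4 = 1, so Ȟ^1 ≅ Z
Ȟ^2 = (2 − 0) − 2 = 0, so Ȟ^2 ≅ 0

Ȟ^0 = Z, Ȟ^1 = Z, Ȟ^2 = 0


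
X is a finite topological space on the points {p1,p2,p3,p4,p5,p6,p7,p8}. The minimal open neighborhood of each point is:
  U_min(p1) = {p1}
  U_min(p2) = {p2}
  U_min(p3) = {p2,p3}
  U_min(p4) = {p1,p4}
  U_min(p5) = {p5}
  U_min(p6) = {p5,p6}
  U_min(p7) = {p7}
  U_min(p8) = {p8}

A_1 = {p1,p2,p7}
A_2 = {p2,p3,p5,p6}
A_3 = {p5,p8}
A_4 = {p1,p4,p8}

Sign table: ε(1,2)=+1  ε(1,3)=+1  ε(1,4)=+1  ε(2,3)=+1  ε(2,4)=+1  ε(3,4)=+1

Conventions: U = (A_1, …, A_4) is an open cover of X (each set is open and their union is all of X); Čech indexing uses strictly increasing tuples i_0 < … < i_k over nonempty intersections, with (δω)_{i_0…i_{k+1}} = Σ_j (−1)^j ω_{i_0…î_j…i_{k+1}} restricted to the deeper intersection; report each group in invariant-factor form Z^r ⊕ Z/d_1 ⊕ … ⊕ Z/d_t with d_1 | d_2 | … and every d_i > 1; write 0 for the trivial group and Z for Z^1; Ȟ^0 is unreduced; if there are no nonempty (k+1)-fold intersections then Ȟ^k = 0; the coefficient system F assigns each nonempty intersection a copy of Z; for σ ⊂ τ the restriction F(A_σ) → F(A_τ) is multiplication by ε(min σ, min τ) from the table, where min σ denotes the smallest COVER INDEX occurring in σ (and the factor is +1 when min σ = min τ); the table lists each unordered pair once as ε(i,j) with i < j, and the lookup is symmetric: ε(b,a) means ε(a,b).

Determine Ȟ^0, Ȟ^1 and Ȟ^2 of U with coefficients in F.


Ȟ^0(U;F) ≅ Z; Ȟ^1(U;F) ≅ Z; Ȟ^2(U;F) ≅ 0

nerve of the cover:
  A12={p2} A14={p1} A23={p5} A34={p8}
C dims 4,4; δ0: rk 3, SNF 1^3
Ȟ^0 = (4 − 3) − 0 = 1, so Ȟ^0 ≅ Z
Ȟ^1 = (4 − 0) − 3 = 1, so Ȟ^1 ≅ Z
Ȟ^2 = (0 − 0) − 0 = 0, so Ȟ^2 ≅ 0


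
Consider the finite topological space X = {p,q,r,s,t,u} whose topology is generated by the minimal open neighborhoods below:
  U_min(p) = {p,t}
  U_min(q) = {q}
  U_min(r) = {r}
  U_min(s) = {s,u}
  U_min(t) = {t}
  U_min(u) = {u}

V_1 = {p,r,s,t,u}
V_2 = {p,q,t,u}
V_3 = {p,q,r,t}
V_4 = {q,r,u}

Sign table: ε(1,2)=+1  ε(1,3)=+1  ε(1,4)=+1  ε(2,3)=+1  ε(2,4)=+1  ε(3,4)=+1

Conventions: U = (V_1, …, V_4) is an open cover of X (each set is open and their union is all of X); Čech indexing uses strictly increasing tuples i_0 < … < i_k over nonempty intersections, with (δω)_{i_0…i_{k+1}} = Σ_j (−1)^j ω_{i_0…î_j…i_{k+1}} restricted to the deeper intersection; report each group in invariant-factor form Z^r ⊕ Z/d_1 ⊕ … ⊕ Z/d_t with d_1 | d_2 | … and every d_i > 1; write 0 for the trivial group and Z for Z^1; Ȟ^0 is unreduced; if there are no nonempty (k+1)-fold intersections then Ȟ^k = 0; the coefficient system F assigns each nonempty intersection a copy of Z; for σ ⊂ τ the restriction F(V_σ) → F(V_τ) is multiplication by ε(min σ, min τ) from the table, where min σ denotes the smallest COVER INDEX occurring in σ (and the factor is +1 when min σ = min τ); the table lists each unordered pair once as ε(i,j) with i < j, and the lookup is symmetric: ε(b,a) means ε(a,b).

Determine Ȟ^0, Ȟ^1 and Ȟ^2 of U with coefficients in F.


intersection data:
  V12={p,t,u} V13={p,r,t} V14={r,u} V23={p,q,t} V24={q,u} V34={q,r}
  V123={p,t} V124={u} V134={r} V234={q}
C dims 4,6,4; δ0: rk 3, SNF 1^3; δ1: rk 3, SNF 1^3
Ȟ^0 = (4 − 3) − 0 = 1, so Ȟ^0 ≅ Z
Ȟ^1 = (6 − 3) − 3 = 0, so Ȟ^1 ≅ 0
Ȟ^2 = (4 − 0) − 3 = 1, so Ȟ^2 ≅ Z

Ȟ^0 = Z, Ȟ^1 = 0 and Ȟ^2 = Z


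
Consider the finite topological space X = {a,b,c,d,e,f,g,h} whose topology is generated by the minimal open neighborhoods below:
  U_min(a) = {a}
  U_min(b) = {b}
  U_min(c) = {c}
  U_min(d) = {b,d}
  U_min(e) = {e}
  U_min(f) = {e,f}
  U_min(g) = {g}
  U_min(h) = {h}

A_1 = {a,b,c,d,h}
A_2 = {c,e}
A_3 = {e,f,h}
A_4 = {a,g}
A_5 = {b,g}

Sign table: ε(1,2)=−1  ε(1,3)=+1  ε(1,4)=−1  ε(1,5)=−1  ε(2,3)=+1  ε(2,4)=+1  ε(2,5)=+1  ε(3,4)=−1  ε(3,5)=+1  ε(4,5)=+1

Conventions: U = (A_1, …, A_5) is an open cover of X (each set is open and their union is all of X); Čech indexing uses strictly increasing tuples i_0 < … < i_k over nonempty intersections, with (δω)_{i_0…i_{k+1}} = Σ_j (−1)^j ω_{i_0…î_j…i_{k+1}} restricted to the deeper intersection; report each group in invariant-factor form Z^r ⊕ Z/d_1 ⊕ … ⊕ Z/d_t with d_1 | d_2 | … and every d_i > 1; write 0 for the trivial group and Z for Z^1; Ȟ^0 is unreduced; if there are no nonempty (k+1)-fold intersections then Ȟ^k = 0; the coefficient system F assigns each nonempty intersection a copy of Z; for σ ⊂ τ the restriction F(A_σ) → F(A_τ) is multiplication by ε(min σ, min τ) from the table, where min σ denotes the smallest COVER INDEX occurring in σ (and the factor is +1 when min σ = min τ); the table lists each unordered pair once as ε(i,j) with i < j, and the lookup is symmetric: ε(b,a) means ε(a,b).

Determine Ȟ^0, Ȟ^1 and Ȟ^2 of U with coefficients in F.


Ȟ^0(U;F) ≅ 0,  Ȟ^1(U;F) ≅ Z ⊕ Z/2,  Ȟ^2(U;F) ≅ 0

nonempty intersections:
  A12={c} A13={h} A14={a} A15={b} A23={e} A45={g}
C dims 5,6; δ0: rk 5, SNF 1^4·2
Ȟ^0: (5−5)−0=0 ⇒ 0
Ȟ^1: (6−0)−5=1 plus torsion [2] ⇒ Z ⊕ Z/2
Ȟ^2: (0−0)−0=0 ⇒ 0


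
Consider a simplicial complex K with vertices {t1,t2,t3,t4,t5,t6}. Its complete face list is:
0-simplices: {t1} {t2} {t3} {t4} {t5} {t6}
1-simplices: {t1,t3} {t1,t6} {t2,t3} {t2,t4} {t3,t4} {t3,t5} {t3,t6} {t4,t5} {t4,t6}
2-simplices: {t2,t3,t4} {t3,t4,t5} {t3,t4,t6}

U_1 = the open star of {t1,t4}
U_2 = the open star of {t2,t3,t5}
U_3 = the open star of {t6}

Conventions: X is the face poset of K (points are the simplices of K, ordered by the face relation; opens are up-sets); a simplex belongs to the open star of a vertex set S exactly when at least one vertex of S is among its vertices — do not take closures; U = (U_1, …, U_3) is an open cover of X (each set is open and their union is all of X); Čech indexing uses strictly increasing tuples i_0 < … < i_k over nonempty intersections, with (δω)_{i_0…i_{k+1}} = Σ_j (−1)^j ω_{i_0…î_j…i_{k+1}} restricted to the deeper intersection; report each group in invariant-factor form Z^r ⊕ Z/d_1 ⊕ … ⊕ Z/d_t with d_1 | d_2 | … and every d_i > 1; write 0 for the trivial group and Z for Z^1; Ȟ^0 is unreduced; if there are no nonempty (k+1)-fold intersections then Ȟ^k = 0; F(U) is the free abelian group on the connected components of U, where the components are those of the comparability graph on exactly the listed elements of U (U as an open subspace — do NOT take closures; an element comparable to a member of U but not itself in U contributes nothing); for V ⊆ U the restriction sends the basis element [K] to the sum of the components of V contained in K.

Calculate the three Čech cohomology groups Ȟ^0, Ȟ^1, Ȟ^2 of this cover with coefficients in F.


Ȟ^0 ≅ Z, Ȟ^1 ≅ Z, Ȟ^2 ≅ 0

nonempty intersections:
  U1={{t1},{t4},{t1,t3},{t1,t6},{t2,t4},{t3,t4},{t4,t5},{t4,t6},{t2,t3,t4},{t3,t4,t5},{t3,t4,t6}} U2={{t2},{t3},{t5},{t1,t3},{t2,t3},{t2,t4},{t3,t4},{t3,t5},{t3,t6},{t4,t5},{t2,t3,t4},{t3,t4,t5},{t3,t4,t6}} U3={{t6},{t1,t6},{t3,t6},{t4,t6},{t3,t4,t6}}
  U12={{t1,t3},{t2,t4},{t3,t4},{t4,t5},{t2,t3,t4},{t3,t4,t5},{t3,t4,t6}} U13={{t1,t6},{t4,t6},{t3,t4,t6}} U23={{t3,t6},{t3,t4,t6}}
  U123={{t3,t4,t6}}
components per intersection:
  U1: {{t1},{t1,t3},{t1,t6}} {{t4},{t2,t4},{t3,t4},{t4,t5},{t4,t6},{t2,t3,t4},{t3,t4,t5},{t3,t4,t6}}
  U2: {{t2},{t3},{t5},{t1,t3},{t2,t3},{t2,t4},{t3,t4},{t3,t5},{t3,t6},{t4,t5},{t2,t3,t4},{t3,t4,t5},{t3,t4,t6}}
  U3: {{t6},{t1,t6},{t3,t6},{t4,t6},{t3,t4,t6}}
  U12: {{t1,t3}} {{t2,t4},{t3,t4},{t4,t5},{t2,t3,t4},{t3,t4,t5},{t3,t4,t6}}
  U13: {{t1,t6}} {{t4,t6},{t3,t4,t6}}
  U23: {{t3,t6},{t3,t4,t6}}
  U123: {{t3,t4,t6}}
C dims 4,5,1; δ0: rk 3, SNF 1^3; δ1: rk 1, SNF 1^1
Ȟ^0: (4−3)−0=1 ⇒ Z
Ȟ^1: (5−1)−3=1 ⇒ Z
Ȟ^2: (1−0)−1=0 ⇒ 0


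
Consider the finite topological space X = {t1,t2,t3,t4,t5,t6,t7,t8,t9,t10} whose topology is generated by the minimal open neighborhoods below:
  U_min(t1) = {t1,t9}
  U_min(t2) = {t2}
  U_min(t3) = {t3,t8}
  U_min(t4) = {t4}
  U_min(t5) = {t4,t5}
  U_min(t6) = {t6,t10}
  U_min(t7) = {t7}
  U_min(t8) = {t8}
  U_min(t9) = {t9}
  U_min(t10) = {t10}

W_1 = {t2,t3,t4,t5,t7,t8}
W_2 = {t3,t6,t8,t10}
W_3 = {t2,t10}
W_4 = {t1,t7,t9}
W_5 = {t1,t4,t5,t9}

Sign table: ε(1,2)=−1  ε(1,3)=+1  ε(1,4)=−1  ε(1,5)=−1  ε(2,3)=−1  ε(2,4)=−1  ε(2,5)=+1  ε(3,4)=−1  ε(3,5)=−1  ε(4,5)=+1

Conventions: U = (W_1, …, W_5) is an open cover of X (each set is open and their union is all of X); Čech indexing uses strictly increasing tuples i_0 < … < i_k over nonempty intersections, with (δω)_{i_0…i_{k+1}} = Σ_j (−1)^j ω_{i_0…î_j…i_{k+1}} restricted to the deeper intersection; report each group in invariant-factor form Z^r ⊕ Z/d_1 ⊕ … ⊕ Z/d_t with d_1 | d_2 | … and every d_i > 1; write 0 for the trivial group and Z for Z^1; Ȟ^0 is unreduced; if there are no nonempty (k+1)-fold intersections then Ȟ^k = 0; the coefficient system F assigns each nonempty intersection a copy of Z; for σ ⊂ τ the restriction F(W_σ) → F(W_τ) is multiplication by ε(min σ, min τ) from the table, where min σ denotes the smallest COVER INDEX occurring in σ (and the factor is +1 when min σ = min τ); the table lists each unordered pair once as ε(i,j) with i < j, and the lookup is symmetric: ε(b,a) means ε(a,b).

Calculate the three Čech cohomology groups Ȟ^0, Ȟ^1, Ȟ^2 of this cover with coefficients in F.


cover nerve:
  W12={t3,t8} W13={t2} W14={t7} W15={t4,t5} W23={t10} W45={t1,t9}
C dims 5,6; δ0: rk 4, SNF 1^4
Ȟ^0: (5−4)−0=1 ⇒ Z
Ȟ^1: (6−0)−4=2 ⇒ Z^2
Ȟ^2: (0−0)−0=0 ⇒ 0

Ȟ^0(U;F) ≅ Z, Ȟ^1(U;F) ≅ Z^2, Ȟ^2(U;F) ≅ 0


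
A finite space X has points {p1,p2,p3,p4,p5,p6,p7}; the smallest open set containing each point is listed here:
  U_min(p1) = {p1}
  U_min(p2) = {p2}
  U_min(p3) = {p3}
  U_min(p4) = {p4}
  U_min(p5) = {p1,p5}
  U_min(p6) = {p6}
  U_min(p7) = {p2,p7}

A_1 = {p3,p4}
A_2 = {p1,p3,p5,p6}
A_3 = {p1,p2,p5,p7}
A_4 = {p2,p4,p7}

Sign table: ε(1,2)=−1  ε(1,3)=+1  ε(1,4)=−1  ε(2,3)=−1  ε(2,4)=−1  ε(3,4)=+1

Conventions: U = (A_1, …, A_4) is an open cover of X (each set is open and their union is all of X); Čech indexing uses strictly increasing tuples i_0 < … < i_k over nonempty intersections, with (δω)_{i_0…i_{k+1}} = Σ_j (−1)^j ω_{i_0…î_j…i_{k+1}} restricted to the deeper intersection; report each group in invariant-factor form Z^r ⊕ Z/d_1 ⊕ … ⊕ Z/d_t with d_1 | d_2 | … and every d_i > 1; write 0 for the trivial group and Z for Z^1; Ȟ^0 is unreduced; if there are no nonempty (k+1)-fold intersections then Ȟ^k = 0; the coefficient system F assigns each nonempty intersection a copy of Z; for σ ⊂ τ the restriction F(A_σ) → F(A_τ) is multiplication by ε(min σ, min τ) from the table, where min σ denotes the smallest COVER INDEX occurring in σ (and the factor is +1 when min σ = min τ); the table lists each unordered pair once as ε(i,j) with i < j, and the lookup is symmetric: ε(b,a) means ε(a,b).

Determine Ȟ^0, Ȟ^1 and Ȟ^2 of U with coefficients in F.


nonempty overlaps:
  A12={p3} A14={p4} A23={p1,p5} A34={p2,p7}
C dims 4,4; δ0: rk 4, SNF 1^3·2
degree 0: 4−4−0 = 0 → Ȟ^0 ≅ 0
degree 1: 4−0−4 = 0 plus torsion [2] → Ȟ^1 ≅ Z/2
degree 2: 0−0−0 = 0 → Ȟ^2 ≅ 0

Ȟ^0 = 0; Ȟ^1 = Z/2; Ȟ^2 = 0


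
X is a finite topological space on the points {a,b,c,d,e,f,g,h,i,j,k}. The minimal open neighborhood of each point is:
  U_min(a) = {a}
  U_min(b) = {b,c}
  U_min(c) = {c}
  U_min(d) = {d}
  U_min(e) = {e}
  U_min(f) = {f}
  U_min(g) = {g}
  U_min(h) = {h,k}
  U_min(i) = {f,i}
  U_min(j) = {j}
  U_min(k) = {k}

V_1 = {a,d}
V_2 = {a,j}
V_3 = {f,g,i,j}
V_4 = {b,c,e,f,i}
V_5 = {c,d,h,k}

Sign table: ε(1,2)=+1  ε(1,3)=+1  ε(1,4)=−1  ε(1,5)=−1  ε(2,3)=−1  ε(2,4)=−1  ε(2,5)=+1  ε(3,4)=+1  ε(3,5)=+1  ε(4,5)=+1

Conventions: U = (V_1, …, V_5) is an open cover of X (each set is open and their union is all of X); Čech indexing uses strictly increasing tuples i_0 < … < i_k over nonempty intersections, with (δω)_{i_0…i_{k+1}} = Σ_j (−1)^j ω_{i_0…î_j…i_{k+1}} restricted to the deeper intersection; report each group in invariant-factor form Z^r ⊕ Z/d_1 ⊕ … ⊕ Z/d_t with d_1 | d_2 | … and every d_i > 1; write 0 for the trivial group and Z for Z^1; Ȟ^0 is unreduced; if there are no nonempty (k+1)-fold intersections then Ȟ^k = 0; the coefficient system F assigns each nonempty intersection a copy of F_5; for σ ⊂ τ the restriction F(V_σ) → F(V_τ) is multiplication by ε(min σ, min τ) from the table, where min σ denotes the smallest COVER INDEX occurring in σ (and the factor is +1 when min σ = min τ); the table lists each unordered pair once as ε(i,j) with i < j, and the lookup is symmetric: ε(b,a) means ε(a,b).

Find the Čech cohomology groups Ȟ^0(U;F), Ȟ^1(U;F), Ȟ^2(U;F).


nerve of the cover:
  V12={a} V15={d} V23={j} V34={f,i} V45={c}
C dims 5,5; δ0: rk_F5 4
Ȟ^0 = (5 − 4) − 0 = 1, so Ȟ^0 ≅ Z/5
Ȟ^1 = (5 − 0) − 4 = 1, so Ȟ^1 ≅ Z/5
Ȟ^2 = (0 − 0) − 0 = 0, so Ȟ^2 ≅ 0

Ȟ^0 = Z/5,  Ȟ^1 = Z/5,  Ȟ^2 = 0


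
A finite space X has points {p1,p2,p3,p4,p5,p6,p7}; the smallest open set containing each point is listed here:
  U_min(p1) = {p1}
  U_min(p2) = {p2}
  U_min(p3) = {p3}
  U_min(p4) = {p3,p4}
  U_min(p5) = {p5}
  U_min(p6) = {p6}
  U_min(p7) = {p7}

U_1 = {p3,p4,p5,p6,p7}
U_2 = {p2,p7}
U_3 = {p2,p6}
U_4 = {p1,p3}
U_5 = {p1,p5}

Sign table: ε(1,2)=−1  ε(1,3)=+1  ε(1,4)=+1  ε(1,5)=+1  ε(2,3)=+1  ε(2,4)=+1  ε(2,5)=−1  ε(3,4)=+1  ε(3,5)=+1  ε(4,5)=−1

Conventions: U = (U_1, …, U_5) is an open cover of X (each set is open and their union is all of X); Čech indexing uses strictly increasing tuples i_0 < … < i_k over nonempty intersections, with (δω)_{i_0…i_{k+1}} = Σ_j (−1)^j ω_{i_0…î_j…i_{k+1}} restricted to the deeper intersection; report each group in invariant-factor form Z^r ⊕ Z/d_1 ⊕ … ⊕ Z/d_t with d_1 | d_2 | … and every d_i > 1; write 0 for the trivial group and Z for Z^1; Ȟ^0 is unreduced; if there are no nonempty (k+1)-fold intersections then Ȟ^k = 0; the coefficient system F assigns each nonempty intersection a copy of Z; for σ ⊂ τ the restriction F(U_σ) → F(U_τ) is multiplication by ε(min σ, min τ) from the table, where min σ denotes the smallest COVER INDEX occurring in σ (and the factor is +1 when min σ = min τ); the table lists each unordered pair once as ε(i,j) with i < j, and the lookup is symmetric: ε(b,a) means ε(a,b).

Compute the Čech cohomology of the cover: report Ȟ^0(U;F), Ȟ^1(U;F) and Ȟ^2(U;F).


Ȟ^0 ≅ 0,  Ȟ^1 ≅ Z ⊕ Z/2,  Ȟ^2 ≅ 0

nonempty intersections:
  U12={p7} U13={p6} U14={p3} U15={p5} U23={p2} U45={p1}
C dims 5,6; δ0: rk 5, SNF 1^4·2
Ȟ^0: (5−5)−0=0 ⇒ 0
Ȟ^1: (6−0)−5=1 plus torsion [2] ⇒ Z ⊕ Z/2
Ȟ^2: (0−0)−0=0 ⇒ 0


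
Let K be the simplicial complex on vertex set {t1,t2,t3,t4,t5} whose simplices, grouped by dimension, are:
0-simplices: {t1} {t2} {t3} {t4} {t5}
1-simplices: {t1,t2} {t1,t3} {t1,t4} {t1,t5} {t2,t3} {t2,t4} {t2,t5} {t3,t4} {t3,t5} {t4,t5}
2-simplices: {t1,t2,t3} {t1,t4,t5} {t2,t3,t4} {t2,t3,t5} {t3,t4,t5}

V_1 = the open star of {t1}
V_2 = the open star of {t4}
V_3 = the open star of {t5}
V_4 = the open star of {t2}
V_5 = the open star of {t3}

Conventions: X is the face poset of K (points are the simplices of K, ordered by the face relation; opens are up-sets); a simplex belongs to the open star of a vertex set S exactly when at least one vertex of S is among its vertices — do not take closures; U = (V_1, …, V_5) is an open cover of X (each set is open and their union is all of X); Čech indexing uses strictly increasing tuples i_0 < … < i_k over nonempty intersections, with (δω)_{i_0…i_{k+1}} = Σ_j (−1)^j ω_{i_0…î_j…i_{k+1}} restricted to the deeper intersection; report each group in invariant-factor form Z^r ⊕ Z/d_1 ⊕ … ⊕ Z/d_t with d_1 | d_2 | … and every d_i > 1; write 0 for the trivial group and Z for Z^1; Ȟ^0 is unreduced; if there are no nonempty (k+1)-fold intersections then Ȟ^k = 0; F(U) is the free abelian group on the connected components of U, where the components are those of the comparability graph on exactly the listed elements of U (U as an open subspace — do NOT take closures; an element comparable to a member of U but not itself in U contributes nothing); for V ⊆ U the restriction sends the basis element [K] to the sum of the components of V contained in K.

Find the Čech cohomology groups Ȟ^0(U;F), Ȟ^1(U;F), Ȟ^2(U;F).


Ȟ^0 = Z; Ȟ^1 = Z; Ȟ^2 = 0

nonempty overlaps:
  V1={{t1},{t1,t2},{t1,t3},{t1,t4},{t1,t5},{t1,t2,t3},{t1,t4,t5}} V2={{t4},{t1,t4},{t2,t4},{t3,t4},{t4,t5},{t1,t4,t5},{t2,t3,t4},{t3,t4,t5}} V3={{t5},{t1,t5},{t2,t5},{t3,t5},{t4,t5},{t1,t4,t5},{t2,t3,t5},{t3,t4,t5}} V4={{t2},{t1,t2},{t2,t3},{t2,t4},{t2,t5},{t1,t2,t3},{t2,t3,t4},{t2,t3,t5}} V5={{t3},{t1,t3},{t2,t3},{t3,t4},{t3,t5},{t1,t2,t3},{t2,t3,t4},{t2,t3,t5},{t3,t4,t5}}
  V12={{t1,t4},{t1,t4,t5}} V13={{t1,t5},{t1,t4,t5}} V14={{t1,t2},{t1,t2,t3}} V15={{t1,t3},{t1,t2,t3}} V23={{t4,t5},{t1,t4,t5},{t3,t4,t5}} V24={{t2,t4},{t2,t3,t4}} V25={{t3,t4},{t2,t3,t4},{t3,t4,t5}} V34={{t2,t5},{t2,t3,t5}} V35={{t3,t5},{t2,t3,t5},{t3,t4,t5}} V45={{t2,t3},{t1,t2,t3},{t2,t3,t4},{t2,t3,t5}}
  V123={{t1,t4,t5}} V145={{t1,t2,t3}} V235={{t3,t4,t5}} V245={{t2,t3,t4}} V345={{t2,t3,t5}}
components per intersection:
  V1: {{t1},{t1,t2},{t1,t3},{t1,t4},{t1,t5},{t1,t2,t3},{t1,t4,t5}}
  V2: {{t4},{t1,t4},{t2,t4},{t3,t4},{t4,t5},{t1,t4,t5},{t2,t3,t4},{t3,t4,t5}}
  V3: {{t5},{t1,t5},{t2,t5},{t3,t5},{t4,t5},{t1,t4,t5},{t2,t3,t5},{t3,t4,t5}}
  V4: {{t2},{t1,t2},{t2,t3},{t2,t4},{t2,t5},{t1,t2,t3},{t2,t3,t4},{t2,t3,t5}}
  V5: {{t3},{t1,t3},{t2,t3},{t3,t4},{t3,t5},{t1,t2,t3},{t2,t3,t4},{t2,t3,t5},{t3,t4,t5}}
  V12: {{t1,t4},{t1,t4,t5}}
  V13: {{t1,t5},{t1,t4,t5}}
  V14: {{t1,t2},{t1,t2,t3}}
  V15: {{t1,t3},{t1,t2,t3}}
  V23: {{t4,t5},{t1,t4,t5},{t3,t4,t5}}
  V24: {{t2,t4},{t2,t3,t4}}
  V25: {{t3,t4},{t2,t3,t4},{t3,t4,t5}}
  V34: {{t2,t5},{t2,t3,t5}}
  V35: {{t3,t5},{t2,t3,t5},{t3,t4,t5}}
  V45: {{t2,t3},{t1,t2,t3},{t2,t3,t4},{t2,t3,t5}}
  V123: {{t1,t4,t5}}
  V145: {{t1,t2,t3}}
  V235: {{t3,t4,t5}}
  V245: {{t2,t3,t4}}
  V345: {{t2,t3,t5}}
C dims 5,10,5; δ0: rk 4, SNF 1^4; δ1: rk 5, SNF 1^5
degree 0: 5−4−0 = 1 → Ȟ^0 ≅ Z
degree 1: 10−5−4 = 1 → Ȟ^1 ≅ Z
degree 2: 5−0−5 = 0 → Ȟ^2 ≅ 0


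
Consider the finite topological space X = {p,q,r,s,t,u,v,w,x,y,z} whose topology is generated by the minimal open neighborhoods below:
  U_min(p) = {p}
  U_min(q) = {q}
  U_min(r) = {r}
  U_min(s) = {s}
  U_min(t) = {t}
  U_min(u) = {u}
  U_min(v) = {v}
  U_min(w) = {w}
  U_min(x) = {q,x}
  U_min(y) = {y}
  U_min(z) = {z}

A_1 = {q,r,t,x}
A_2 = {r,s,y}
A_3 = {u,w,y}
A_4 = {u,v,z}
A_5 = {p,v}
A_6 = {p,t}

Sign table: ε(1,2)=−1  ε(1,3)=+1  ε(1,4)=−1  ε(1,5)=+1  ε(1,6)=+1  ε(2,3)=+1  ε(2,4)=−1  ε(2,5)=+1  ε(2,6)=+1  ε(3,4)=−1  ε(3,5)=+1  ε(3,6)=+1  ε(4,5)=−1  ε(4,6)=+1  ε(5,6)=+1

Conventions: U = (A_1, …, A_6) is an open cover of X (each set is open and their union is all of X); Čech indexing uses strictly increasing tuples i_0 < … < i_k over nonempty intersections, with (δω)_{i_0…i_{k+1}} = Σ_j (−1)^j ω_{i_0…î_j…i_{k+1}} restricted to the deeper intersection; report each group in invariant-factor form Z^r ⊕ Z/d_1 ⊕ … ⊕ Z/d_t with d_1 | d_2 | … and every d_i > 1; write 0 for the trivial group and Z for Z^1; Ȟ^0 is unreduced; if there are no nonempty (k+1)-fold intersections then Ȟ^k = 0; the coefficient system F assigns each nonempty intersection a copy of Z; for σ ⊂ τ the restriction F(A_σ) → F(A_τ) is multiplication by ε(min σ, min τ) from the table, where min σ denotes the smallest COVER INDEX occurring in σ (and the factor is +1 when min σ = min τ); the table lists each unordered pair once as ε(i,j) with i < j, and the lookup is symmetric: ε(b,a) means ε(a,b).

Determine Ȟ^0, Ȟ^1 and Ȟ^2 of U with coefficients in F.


nerve of the cover:
  A12={r} A16={t} A23={y} A34={u} A45={v} A56={p}
C dims 6,6; δ0: rk 6, SNF 1^5·2
Ȟ^0 = (6 − 6) − 0 = 0, so Ȟ^0 ≅ 0
Ȟ^1 = (6 − 0) − 6 = 0 plus torsion [2], so Ȟ^1 ≅ Z/2
Ȟ^2 = (0 − 0) − 0 = 0, so Ȟ^2 ≅ 0

Ȟ^0 = 0, Ȟ^1 = Z/2, Ȟ^2 = 0


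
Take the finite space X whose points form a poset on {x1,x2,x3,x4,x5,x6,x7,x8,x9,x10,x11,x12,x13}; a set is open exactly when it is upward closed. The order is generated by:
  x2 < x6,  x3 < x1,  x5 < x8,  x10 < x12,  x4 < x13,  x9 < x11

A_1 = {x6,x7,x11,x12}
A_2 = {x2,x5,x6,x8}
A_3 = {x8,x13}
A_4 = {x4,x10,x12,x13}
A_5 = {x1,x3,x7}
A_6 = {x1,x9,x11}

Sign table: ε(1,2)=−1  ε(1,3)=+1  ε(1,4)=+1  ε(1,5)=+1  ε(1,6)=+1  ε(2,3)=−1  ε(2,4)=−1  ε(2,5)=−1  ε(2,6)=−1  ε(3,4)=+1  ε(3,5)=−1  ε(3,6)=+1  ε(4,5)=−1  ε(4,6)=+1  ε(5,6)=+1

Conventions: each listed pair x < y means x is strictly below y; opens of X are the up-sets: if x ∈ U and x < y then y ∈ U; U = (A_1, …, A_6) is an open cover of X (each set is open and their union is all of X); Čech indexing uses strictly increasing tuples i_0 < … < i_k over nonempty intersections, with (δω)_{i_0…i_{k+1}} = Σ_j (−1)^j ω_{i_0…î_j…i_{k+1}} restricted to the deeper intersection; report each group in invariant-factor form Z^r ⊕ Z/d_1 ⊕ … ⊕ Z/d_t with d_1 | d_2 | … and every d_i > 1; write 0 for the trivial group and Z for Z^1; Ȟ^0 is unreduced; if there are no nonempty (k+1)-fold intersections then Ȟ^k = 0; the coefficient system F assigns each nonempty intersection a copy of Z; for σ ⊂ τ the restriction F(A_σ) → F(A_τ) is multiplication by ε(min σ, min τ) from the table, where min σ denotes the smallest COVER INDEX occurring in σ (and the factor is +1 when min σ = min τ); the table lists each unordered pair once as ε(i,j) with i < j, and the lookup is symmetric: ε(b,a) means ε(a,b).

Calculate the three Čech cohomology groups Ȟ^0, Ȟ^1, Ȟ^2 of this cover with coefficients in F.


Ȟ^0 = Z,  Ȟ^1 = Z^2,  Ȟ^2 = 0

intersection data:
  A12={x6} A14={x12} A15={x7} A16={x11} A23={x8} A34={x13} A56={x1}
C dims 6,7; δ0: rk 5, SNF 1^5
Ȟ^0 = (6 − 5) − 0 = 1, so Ȟ^0 ≅ Z
Ȟ^1 = (7 − 0) − 5 = 2, so Ȟ^1 ≅ Z^2
Ȟ^2 = (0 − 0) − 0 = 0, so Ȟ^2 ≅ 0


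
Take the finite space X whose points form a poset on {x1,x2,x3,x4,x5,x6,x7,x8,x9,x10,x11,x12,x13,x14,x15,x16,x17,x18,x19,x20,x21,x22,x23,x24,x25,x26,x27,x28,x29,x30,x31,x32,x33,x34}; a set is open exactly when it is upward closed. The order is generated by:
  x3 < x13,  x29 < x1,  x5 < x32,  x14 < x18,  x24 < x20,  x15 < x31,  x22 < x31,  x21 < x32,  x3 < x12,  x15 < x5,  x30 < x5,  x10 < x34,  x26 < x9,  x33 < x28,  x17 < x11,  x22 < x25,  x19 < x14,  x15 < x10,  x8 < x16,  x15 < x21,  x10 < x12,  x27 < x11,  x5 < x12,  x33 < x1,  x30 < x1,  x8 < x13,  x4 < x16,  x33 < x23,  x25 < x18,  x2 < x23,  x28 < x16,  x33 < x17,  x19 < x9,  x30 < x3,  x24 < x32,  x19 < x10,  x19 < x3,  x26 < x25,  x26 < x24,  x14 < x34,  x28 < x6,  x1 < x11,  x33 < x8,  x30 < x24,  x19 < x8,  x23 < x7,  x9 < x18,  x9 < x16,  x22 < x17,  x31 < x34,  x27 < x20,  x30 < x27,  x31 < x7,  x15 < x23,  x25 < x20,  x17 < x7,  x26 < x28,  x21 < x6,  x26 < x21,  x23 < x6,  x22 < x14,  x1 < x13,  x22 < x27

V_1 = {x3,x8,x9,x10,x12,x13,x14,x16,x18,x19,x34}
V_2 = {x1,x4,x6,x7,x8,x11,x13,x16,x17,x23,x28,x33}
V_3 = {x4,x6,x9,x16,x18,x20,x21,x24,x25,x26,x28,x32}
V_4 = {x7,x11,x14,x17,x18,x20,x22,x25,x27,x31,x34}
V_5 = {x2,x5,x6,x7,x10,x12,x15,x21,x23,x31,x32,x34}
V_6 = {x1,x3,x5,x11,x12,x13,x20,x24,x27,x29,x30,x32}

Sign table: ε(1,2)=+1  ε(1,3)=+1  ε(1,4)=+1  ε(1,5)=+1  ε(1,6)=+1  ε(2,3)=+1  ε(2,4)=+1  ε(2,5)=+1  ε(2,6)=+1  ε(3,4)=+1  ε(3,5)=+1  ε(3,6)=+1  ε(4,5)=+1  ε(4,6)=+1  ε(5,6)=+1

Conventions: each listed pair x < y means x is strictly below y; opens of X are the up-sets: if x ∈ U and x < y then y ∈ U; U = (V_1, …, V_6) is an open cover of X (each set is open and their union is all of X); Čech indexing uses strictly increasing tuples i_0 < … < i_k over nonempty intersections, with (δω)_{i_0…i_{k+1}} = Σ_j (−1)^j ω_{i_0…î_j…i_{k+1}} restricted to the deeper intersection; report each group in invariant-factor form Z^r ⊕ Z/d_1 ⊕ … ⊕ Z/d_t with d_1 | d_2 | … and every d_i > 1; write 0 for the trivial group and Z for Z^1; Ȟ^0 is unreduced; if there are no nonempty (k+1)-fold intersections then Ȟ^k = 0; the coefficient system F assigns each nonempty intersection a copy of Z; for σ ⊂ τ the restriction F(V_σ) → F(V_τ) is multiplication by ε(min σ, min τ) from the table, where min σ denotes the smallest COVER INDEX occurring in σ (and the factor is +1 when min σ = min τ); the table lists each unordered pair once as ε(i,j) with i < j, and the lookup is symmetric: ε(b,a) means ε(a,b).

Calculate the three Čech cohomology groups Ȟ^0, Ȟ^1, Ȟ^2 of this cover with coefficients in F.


Ȟ^0(U;F) ≅ Z,  Ȟ^1(U;F) ≅ 0,  Ȟ^2(U;F) ≅ Z/2

intersection data:
  V12={x8,x13,x16} V13={x9,x16,x18} V14={x14,x18,x34} V15={x10,x12,x34} V16={x3,x12,x13} V23={x4,x6,x16,x28} V24={x7,x11,x17} V25={x6,x7,x23} V26={x1,x11,x13} V34={x18,x20,x25} V35={x6,x21,x32} V36={x20,x24,x32} V45={x7,x31,x34} V46={x11,x20,x27} V56={x5,x12,x32}
  V123={x16} V126={x13} V134={x18} V145={x34} V156={x12} V235={x6} V245={x7} V246={x11} V346={x20} V356={x32}
C dims 6,15,10; δ0: rk 5, SNF 1^5; δ1: rk 10, SNF 1^9·2
Ȟ^0 = (6 − 5) − 0 = 1, so Ȟ^0 ≅ Z
Ȟ^1 = (15 − 10) − 5 = 0, so Ȟ^1 ≅ 0
Ȟ^2 = (10 − 0) − 10 = 0 plus torsion [2], so Ȟ^2 ≅ Z/2


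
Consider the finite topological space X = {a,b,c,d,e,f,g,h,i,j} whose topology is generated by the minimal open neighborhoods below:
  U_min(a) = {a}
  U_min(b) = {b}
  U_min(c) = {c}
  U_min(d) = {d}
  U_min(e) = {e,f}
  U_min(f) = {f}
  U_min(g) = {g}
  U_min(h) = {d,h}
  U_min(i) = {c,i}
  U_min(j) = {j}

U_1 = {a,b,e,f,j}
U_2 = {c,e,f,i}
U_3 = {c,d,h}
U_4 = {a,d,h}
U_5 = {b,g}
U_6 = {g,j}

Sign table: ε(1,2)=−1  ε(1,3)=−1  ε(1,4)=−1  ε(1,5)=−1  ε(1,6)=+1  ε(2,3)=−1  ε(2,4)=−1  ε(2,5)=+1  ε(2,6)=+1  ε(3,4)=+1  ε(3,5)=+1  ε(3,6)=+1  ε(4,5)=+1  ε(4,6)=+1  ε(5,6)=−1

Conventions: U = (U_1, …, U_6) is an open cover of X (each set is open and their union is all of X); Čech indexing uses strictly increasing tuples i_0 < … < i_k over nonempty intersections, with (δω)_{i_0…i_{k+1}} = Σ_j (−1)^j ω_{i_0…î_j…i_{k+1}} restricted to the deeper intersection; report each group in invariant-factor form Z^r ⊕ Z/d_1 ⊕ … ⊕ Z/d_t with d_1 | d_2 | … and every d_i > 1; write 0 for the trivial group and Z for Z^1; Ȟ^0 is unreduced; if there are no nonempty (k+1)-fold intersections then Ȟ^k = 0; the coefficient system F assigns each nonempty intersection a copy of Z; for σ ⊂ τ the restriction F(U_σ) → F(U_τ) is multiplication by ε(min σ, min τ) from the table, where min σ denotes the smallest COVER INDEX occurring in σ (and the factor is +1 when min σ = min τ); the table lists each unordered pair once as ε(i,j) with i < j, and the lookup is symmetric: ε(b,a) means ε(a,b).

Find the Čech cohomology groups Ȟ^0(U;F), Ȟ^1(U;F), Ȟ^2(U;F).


cover nerve:
  U12={e,f} U14={a} U15={b} U16={j} U23={c} U34={d,h} U56={g}
C dims 6,7; δ0: rk 6, SNF 1^5·2
Ȟ^0: (6−6)−0=0 ⇒ 0
Ȟ^1: (7−0)−6=1 plus torsion [2] ⇒ Z ⊕ Z/2
Ȟ^2: (0−0)−0=0 ⇒ 0

Ȟ^0 ≅ 0,  Ȟ^1 ≅ Z ⊕ Z/2,  Ȟ^2 ≅ 0
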